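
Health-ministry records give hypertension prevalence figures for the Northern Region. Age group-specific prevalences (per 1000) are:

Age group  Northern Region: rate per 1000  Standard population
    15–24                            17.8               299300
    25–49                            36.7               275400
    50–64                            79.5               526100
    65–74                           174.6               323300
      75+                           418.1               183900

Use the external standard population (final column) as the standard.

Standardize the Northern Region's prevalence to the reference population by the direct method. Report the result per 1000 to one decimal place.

118.5

Standard total = 1608000; weights = 0.1861, 0.1713, 0.3272, 0.2011, 0.1144.
Standardized rate: 0.1861×17.8 + 0.1713×36.7 + 0.3272×79.5 + 0.2011×174.6 + 0.1144×418.1 = 118.5301 per 1000.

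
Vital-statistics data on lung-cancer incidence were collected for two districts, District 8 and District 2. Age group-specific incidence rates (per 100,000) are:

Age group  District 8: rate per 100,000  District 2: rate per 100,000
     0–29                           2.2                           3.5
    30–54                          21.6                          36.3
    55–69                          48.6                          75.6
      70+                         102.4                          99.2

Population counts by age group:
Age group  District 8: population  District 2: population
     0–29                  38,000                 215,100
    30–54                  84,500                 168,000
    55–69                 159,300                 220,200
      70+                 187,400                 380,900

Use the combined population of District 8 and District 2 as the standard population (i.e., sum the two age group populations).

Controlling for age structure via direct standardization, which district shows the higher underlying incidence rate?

Combined standard total = 1,453,400; weights = 0.1741, 0.1737, 0.2611, 0.3910.
District 8: 0.1741×2.2 + 0.1737×21.6 + 0.2611×48.6 + 0.3910×102.4 = 56.8656 per 100,000.
District 2: 0.1741×3.5 + 0.1737×36.3 + 0.2611×75.6 + 0.3910×99.2 = 65.4446 per 100,000.

District 2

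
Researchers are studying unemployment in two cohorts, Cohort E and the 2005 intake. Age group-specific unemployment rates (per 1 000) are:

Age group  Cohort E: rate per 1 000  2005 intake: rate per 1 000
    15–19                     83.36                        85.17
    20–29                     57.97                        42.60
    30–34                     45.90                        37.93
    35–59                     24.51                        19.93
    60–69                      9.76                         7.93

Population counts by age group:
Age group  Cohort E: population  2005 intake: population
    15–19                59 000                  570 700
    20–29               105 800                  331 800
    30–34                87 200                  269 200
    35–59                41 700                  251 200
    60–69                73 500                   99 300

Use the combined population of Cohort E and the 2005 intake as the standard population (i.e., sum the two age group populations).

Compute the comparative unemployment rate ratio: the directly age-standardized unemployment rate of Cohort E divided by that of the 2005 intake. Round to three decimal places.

1.108

Combined standard total = 1 889 400; weights = 0.3333, 0.2316, 0.1886, 0.1550, 0.0915.
Cohort E: 0.3333×83.36 + 0.2316×57.97 + 0.1886×45.90 + 0.1550×24.51 + 0.0915×9.76 = 54.5590 per 1 000.
The 2005 intake: 0.3333×85.17 + 0.2316×42.60 + 0.1886×37.93 + 0.1550×19.93 + 0.0915×7.93 = 49.2216 per 1 000.
Ratio = 54.5590 ÷ 49.2216 = 1.10843.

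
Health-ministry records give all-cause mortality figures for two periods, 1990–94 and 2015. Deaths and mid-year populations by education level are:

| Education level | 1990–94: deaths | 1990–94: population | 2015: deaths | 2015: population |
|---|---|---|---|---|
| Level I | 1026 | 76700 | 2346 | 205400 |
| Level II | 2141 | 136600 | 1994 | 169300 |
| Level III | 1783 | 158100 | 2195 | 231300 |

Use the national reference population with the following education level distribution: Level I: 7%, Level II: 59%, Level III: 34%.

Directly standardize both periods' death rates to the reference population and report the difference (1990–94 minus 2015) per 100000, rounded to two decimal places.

304.31

Education-specific rates per 100000 for 1990–94: 1337.68, 1567.35, 1127.77.
For 2015: 1142.16, 1177.79, 948.98.
Standard weights: 0.07, 0.59, 0.34.
1990–94: 0.0700×1337.68 + 0.5900×1567.35 + 0.3400×1127.77 = 1401.8149 per 100000.
2015: 0.0700×1142.16 + 0.5900×1177.79 + 0.3400×948.98 = 1097.5025 per 100000.
Difference = 1401.8149 − 1097.5025 = 304.3124.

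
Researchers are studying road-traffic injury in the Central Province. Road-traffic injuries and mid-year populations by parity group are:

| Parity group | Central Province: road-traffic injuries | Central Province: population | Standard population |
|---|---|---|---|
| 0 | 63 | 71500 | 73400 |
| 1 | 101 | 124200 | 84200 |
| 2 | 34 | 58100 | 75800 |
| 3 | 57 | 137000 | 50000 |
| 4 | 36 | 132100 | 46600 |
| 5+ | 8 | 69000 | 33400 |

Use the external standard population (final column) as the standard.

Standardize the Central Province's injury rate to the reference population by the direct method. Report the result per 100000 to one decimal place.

Parity-specific rates per 100000 for the Central Province: 88.11, 81.32, 58.52, 41.61, 27.25, 11.59.
Standard total = 363400; weights = 0.2020, 0.2317, 0.2086, 0.1376, 0.1282, 0.0919.
Standardized rate: 0.2020×88.11 + 0.2317×81.32 + 0.2086×58.52 + 0.1376×41.61 + 0.1282×27.25 + 0.0919×11.59 = 59.1301 per 100000.

59.1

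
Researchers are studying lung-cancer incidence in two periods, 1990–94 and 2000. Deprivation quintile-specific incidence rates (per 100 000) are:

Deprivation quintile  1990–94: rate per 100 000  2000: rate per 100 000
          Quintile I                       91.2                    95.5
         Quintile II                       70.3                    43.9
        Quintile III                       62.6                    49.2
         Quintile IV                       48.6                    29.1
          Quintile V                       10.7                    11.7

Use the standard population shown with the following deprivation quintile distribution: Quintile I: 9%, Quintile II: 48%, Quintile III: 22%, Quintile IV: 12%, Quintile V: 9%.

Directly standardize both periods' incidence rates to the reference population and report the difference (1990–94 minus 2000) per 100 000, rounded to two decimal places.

17.48

Standard weights: 0.09, 0.48, 0.22, 0.12, 0.09.
1990–94: 0.0900×91.2 + 0.4800×70.3 + 0.2200×62.6 + 0.1200×48.6 + 0.0900×10.7 = 62.5190 per 100 000.
2000: 0.0900×95.5 + 0.4800×43.9 + 0.2200×49.2 + 0.1200×29.1 + 0.0900×11.7 = 45.0360 per 100 000.
Difference = 62.5190 − 45.0360 = 17.4830.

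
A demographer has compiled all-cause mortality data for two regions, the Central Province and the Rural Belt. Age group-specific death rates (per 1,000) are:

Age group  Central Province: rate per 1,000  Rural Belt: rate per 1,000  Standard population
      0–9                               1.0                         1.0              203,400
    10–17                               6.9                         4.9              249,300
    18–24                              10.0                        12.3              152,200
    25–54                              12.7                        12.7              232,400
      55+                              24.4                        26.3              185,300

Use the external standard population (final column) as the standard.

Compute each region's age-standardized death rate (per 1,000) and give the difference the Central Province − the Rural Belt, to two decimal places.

-0.20

Standard total = 1,022,600; weights = 0.1989, 0.2438, 0.1488, 0.2273, 0.1812.
The Central Province: 0.1989×1.0 + 0.2438×6.9 + 0.1488×10.0 + 0.2273×12.7 + 0.1812×24.4 = 10.6771 per 1,000.
The Rural Belt: 0.1989×1.0 + 0.2438×4.9 + 0.1488×12.3 + 0.2273×12.7 + 0.1812×26.3 = 10.8761 per 1,000.
Difference = 10.6771 − 10.8761 = -0.1990.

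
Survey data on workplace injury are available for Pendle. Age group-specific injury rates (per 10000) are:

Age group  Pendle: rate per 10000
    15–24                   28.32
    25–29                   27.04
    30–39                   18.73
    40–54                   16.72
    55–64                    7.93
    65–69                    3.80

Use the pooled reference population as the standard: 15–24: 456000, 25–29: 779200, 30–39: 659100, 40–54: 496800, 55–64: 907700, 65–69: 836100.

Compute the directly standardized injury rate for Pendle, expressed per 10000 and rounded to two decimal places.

15.72

Standard total = 4134900; weights = 0.1103, 0.1884, 0.1594, 0.1201, 0.2195, 0.2022.
Standardized rate: 0.1103×28.32 + 0.1884×27.04 + 0.1594×18.73 + 0.1201×16.72 + 0.2195×7.93 + 0.2022×3.80 = 15.7223 per 10000.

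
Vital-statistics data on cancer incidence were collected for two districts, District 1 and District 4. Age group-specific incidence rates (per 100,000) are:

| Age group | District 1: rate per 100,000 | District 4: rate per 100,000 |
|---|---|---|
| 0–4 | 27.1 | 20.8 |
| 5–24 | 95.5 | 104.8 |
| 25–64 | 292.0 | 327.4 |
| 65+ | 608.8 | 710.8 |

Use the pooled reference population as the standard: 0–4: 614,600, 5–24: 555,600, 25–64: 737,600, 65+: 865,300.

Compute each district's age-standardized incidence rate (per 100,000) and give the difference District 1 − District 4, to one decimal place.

Standard total = 2,773,100; weights = 0.2216, 0.2004, 0.2660, 0.3120.
District 1: 0.2216×27.1 + 0.2004×95.5 + 0.2660×292.0 + 0.3120×608.8 = 292.7732 per 100,000.
District 4: 0.2216×20.8 + 0.2004×104.8 + 0.2660×327.4 + 0.3120×710.8 = 334.4834 per 100,000.
Difference = 292.7732 − 334.4834 = -41.7103.

-41.7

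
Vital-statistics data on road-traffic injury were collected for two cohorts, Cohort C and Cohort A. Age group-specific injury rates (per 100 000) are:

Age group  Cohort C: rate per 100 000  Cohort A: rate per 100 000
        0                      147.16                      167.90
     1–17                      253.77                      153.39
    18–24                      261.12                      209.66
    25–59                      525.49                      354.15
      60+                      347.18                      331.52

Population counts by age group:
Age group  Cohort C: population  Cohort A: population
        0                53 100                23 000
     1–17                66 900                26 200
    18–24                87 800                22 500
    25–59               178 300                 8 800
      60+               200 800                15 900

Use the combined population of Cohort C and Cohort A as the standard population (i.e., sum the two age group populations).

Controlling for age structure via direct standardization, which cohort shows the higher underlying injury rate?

Cohort C

Combined standard total = 683 300; weights = 0.1114, 0.1363, 0.1614, 0.2738, 0.3171.
Cohort C: 0.1114×147.16 + 0.1363×253.77 + 0.1614×261.12 + 0.2738×525.49 + 0.3171×347.18 = 347.1089 per 100 000.
Cohort A: 0.1114×167.90 + 0.1363×153.39 + 0.1614×209.66 + 0.2738×354.15 + 0.3171×331.52 = 275.5527 per 100 000.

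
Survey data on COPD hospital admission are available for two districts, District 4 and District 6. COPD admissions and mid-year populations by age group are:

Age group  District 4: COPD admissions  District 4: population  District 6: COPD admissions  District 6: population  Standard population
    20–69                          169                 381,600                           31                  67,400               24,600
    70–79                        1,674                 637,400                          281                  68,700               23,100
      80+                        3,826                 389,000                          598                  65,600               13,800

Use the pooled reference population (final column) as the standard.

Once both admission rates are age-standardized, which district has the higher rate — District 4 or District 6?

Age-specific rates per 10,000 for District 4: 4.43, 26.26, 98.35.
For District 6: 4.60, 40.90, 91.16.
Standard total = 61,500; weights = 0.4000, 0.3756, 0.2244.
District 4: 0.4000×4.43 + 0.3756×26.26 + 0.2244×98.35 = 33.7060 per 10,000.
District 6: 0.4000×4.60 + 0.3756×40.90 + 0.2244×91.16 = 37.6582 per 10,000.

District 6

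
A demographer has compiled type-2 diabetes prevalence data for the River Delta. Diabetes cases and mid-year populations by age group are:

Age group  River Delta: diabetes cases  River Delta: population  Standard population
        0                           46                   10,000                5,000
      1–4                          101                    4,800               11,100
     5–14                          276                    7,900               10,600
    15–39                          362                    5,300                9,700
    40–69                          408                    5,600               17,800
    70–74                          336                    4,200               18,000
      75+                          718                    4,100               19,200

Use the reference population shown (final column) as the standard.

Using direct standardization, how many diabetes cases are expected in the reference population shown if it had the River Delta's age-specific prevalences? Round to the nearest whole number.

7389

Age-specific rates per 1,000 for the River Delta: 4.600, 21.042, 34.937, 68.302, 72.857, 80.000, 175.122.
Expected diabetes cases = Σ (standard pop × age-specific rate ÷ 1,000)
= 5,000×4.600/1,000 + 11,100×21.042/1,000 + 10,600×34.937/1,000 + 9,700×68.302/1,000 + 17,800×72.857/1,000 + 18,000×80.000/1,000 + 19,200×175.122/1,000
= 23.00 + 233.56 + 370.33 + 662.53 + 1296.86 + 1440.00 + 3362.34 = 7388.62.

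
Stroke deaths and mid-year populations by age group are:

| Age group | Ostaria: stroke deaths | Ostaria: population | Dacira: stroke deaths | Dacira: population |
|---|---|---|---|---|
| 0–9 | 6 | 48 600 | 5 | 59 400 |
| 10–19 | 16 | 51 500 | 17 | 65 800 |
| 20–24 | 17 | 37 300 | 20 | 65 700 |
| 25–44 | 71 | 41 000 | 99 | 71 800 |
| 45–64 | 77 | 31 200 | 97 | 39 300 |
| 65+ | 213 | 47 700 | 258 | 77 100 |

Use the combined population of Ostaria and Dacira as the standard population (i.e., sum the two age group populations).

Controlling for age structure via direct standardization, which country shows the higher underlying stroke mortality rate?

Ostaria

Age-specific rates per 100 000 for Ostaria: 12.35, 31.07, 45.58, 173.17, 246.79, 446.54.
For Dacira: 8.42, 25.84, 30.44, 137.88, 246.82, 334.63.
Combined standard total = 636 400; weights = 0.1697, 0.1843, 0.1618, 0.1772, 0.1108, 0.1961.
Ostaria: 0.1697×12.35 + 0.1843×31.07 + 0.1618×45.58 + 0.1772×173.17 + 0.1108×246.79 + 0.1961×446.54 = 160.7998 per 100 000.
Dacira: 0.1697×8.42 + 0.1843×25.84 + 0.1618×30.44 + 0.1772×137.88 + 0.1108×246.82 + 0.1961×334.63 = 128.5213 per 100 000.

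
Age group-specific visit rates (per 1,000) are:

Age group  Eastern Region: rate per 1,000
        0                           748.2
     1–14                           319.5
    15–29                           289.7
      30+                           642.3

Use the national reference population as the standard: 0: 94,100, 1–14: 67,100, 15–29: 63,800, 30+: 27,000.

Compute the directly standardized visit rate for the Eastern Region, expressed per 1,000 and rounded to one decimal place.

506.6

Standard total = 252,000; weights = 0.3734, 0.2663, 0.2532, 0.1071.
Standardized rate: 0.3734×748.2 + 0.2663×319.5 + 0.2532×289.7 + 0.1071×642.3 = 506.6231 per 1,000.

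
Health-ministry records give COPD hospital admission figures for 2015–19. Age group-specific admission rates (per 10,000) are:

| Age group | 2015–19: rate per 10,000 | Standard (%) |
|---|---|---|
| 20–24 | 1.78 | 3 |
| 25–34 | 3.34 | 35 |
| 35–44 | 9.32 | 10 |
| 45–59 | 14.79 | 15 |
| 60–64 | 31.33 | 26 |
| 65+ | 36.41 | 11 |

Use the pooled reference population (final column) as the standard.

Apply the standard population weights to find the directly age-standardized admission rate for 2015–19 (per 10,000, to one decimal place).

16.5

Standard weights: 0.03, 0.35, 0.10, 0.15, 0.26, 0.11.
Standardized rate: 0.0300×1.78 + 0.3500×3.34 + 0.1000×9.32 + 0.1500×14.79 + 0.2600×31.33 + 0.1100×36.41 = 16.5238 per 10,000.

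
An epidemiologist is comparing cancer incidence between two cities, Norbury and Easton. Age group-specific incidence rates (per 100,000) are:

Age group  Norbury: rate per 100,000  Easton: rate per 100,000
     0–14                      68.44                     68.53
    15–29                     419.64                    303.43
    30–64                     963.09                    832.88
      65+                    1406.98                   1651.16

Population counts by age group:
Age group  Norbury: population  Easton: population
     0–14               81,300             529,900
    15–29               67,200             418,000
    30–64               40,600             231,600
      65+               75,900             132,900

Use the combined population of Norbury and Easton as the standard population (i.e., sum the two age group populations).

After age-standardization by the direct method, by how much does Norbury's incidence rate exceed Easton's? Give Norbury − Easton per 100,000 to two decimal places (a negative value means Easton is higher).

25.86

Combined standard total = 1,577,400; weights = 0.3875, 0.3076, 0.1726, 0.1324.
Norbury: 0.3875×68.44 + 0.3076×419.64 + 0.1726×963.09 + 0.1324×1406.98 = 508.0324 per 100,000.
Easton: 0.3875×68.53 + 0.3076×303.43 + 0.1726×832.88 + 0.1324×1651.16 = 482.1744 per 100,000.
Difference = 508.0324 − 482.1744 = 25.8580.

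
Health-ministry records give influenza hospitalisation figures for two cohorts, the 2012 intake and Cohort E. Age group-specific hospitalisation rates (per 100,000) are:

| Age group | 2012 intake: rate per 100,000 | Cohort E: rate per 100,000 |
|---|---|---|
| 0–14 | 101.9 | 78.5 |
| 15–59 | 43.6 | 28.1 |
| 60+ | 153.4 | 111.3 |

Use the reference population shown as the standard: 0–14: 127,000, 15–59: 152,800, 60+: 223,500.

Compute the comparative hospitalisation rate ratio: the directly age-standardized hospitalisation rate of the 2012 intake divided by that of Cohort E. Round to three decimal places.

Standard total = 503,300; weights = 0.2523, 0.3036, 0.4441.
The 2012 intake: 0.2523×101.9 + 0.3036×43.6 + 0.4441×153.4 = 107.0699 per 100,000.
Cohort E: 0.2523×78.5 + 0.3036×28.1 + 0.4441×111.3 = 77.7642 per 100,000.
Ratio = 107.0699 ÷ 77.7642 = 1.37685.

1.377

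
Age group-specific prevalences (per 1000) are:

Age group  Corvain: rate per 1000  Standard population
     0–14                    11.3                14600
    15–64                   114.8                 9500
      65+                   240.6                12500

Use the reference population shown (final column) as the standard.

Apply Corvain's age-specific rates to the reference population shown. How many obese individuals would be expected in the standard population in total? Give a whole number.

4263

Expected obese individuals = Σ (standard pop × age-specific rate ÷ 1000)
= 14600×11.3/1000 + 9500×114.8/1000 + 12500×240.6/1000
= 164.98 + 1090.60 + 3007.50 = 4263.08.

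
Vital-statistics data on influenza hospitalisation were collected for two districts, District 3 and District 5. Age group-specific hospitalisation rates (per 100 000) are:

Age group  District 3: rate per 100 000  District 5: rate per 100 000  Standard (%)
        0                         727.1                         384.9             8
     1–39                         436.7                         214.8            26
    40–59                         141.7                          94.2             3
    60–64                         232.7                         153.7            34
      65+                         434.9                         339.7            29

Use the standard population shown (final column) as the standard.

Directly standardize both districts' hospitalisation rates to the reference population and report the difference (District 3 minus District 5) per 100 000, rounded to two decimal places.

Standard weights: 0.08, 0.26, 0.03, 0.34, 0.29.
District 3: 0.0800×727.1 + 0.2600×436.7 + 0.0300×141.7 + 0.3400×232.7 + 0.2900×434.9 = 381.2000 per 100 000.
District 5: 0.0800×384.9 + 0.2600×214.8 + 0.0300×94.2 + 0.3400×153.7 + 0.2900×339.7 = 240.2370 per 100 000.
Difference = 381.2000 − 240.2370 = 140.9630.

140.96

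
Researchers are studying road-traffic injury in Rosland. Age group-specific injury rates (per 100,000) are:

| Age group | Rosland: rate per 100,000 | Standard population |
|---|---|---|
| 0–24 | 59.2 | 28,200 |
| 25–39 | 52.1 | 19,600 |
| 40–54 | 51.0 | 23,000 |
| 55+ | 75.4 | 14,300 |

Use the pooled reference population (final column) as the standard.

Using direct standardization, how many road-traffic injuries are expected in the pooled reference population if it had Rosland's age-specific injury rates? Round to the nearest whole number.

49

Expected road-traffic injuries = Σ (standard pop × age-specific rate ÷ 100,000)
= 28,200×59.2/100,000 + 19,600×52.1/100,000 + 23,000×51.0/100,000 + 14,300×75.4/100,000
= 16.69 + 10.21 + 11.73 + 10.78 = 49.42.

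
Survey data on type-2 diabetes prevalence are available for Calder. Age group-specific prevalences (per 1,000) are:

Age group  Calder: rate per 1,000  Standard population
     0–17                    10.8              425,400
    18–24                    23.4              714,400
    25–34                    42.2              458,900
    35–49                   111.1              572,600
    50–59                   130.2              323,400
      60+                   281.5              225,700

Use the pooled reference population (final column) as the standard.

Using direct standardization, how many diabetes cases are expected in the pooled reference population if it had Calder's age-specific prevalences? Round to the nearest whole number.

Expected diabetes cases = Σ (standard pop × age-specific rate ÷ 1,000)
= 425,400×10.8/1,000 + 714,400×23.4/1,000 + 458,900×42.2/1,000 + 572,600×111.1/1,000 + 323,400×130.2/1,000 + 225,700×281.5/1,000
= 4594.32 + 16716.96 + 19365.58 + 63615.86 + 42106.68 + 63534.55 = 209933.95.

209934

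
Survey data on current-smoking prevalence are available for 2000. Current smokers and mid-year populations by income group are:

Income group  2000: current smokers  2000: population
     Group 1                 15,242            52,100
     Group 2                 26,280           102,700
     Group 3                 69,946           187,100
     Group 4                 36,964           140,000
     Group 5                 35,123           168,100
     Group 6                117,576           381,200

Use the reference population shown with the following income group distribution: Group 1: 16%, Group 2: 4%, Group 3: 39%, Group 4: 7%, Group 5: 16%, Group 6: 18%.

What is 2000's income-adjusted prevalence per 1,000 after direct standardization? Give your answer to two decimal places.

310.27

Income-specific rates per 1,000 for 2000: 292.553, 255.891, 373.843, 264.029, 208.941, 308.437.
Standard weights: 0.16, 0.04, 0.39, 0.07, 0.16, 0.18.
Standardized rate: 0.1600×292.553 + 0.0400×255.891 + 0.3900×373.843 + 0.0700×264.029 + 0.1600×208.941 + 0.1800×308.437 = 310.2740 per 1,000.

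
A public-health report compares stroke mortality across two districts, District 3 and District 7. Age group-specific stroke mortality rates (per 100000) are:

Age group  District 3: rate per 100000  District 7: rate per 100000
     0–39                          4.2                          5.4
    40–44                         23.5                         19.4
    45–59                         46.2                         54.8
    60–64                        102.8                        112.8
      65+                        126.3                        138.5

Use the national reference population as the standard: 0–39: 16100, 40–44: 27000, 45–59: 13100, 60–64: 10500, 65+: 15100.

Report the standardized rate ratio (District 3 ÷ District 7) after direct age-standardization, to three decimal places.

0.933

Standard total = 81800; weights = 0.1968, 0.3301, 0.1601, 0.1284, 0.1846.
District 3: 0.1968×4.2 + 0.3301×23.5 + 0.1601×46.2 + 0.1284×102.8 + 0.1846×126.3 = 52.4923 per 100000.
District 7: 0.1968×5.4 + 0.3301×19.4 + 0.1601×54.8 + 0.1284×112.8 + 0.1846×138.5 = 56.2881 per 100000.
Ratio = 52.4923 ÷ 56.2881 = 0.93256.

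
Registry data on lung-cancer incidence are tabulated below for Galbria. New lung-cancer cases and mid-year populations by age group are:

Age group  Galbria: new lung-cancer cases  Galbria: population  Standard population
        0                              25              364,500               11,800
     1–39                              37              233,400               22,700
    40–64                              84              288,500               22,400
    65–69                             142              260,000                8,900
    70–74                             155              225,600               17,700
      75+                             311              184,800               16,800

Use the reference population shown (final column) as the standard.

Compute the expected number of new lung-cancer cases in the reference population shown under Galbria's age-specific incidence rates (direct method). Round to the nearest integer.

56

Age-specific rates per 100,000 for Galbria: 6.86, 15.85, 29.12, 54.62, 68.71, 168.29.
Expected new lung-cancer cases = Σ (standard pop × age-specific rate ÷ 100,000)
= 11,800×6.86/100,000 + 22,700×15.85/100,000 + 22,400×29.12/100,000 + 8,900×54.62/100,000 + 17,700×68.71/100,000 + 16,800×168.29/100,000
= 0.81 + 3.60 + 6.52 + 4.86 + 12.16 + 28.27 = 56.22.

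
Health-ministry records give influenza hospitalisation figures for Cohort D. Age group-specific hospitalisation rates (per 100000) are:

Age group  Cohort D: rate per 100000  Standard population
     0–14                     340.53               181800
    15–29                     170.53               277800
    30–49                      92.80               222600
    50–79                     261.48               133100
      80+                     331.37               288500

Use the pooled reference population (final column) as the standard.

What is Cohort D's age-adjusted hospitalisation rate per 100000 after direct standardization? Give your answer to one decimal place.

Standard total = 1103800; weights = 0.1647, 0.2517, 0.2017, 0.1206, 0.2614.
Standardized rate: 0.1647×340.53 + 0.2517×170.53 + 0.2017×92.80 + 0.1206×261.48 + 0.2614×331.37 = 235.8598 per 100000.

235.9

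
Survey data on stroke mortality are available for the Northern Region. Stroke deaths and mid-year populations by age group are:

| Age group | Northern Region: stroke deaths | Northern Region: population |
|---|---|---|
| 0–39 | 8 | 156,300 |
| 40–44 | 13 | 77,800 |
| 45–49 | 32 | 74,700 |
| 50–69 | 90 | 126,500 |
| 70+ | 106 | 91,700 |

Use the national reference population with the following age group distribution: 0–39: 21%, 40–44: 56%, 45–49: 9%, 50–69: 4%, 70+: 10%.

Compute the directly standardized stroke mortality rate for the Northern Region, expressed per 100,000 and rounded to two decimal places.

28.69

Age-specific rates per 100,000 for the Northern Region: 5.12, 16.71, 42.84, 71.15, 115.59.
Standard weights: 0.21, 0.56, 0.09, 0.04, 0.10.
Standardized rate: 0.2100×5.12 + 0.5600×16.71 + 0.0900×42.84 + 0.0400×71.15 + 0.1000×115.59 = 28.6929 per 100,000.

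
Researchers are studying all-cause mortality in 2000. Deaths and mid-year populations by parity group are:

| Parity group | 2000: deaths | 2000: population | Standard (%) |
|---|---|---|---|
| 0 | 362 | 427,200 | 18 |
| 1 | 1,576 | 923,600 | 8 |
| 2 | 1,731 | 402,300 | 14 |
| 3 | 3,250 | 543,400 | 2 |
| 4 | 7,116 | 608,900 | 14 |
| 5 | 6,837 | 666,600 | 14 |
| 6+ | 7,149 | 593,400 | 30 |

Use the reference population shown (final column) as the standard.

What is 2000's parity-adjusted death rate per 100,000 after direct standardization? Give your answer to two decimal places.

Parity-specific rates per 100,000 for 2000: 84.74, 170.64, 430.28, 598.09, 1168.66, 1025.65, 1204.75.
Standard weights: 0.18, 0.08, 0.14, 0.02, 0.14, 0.14, 0.30.
Standardized rate: 0.1800×84.74 + 0.0800×170.64 + 0.1400×430.28 + 0.0200×598.09 + 0.1400×1168.66 + 0.1400×1025.65 + 0.3000×1204.75 = 769.7342 per 100,000.

769.73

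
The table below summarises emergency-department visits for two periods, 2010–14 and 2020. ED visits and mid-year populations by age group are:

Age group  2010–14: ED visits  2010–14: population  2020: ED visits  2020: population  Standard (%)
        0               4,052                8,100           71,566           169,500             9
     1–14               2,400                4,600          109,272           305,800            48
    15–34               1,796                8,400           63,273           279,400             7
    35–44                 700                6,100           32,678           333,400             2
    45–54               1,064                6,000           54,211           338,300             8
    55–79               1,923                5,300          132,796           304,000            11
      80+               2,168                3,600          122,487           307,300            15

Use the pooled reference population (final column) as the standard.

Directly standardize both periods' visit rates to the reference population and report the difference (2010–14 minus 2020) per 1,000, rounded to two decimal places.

109.16

Age-specific rates per 1,000 for 2010–14: 500.247, 521.739, 213.810, 114.754, 177.333, 362.830, 602.222.
For 2020: 422.218, 357.332, 226.460, 98.014, 160.245, 436.829, 398.591.
Standard weights: 0.09, 0.48, 0.07, 0.02, 0.08, 0.11, 0.15.
2010–14: 0.0900×500.247 + 0.4800×521.739 + 0.0700×213.810 + 0.0200×114.754 + 0.0800×177.333 + 0.1100×362.830 + 0.1500×602.222 = 457.1501 per 1,000.
2020: 0.0900×422.218 + 0.4800×357.332 + 0.0700×226.460 + 0.0200×98.014 + 0.0800×160.245 + 0.1100×436.829 + 0.1500×398.591 = 347.9908 per 1,000.
Difference = 457.1501 − 347.9908 = 109.1593.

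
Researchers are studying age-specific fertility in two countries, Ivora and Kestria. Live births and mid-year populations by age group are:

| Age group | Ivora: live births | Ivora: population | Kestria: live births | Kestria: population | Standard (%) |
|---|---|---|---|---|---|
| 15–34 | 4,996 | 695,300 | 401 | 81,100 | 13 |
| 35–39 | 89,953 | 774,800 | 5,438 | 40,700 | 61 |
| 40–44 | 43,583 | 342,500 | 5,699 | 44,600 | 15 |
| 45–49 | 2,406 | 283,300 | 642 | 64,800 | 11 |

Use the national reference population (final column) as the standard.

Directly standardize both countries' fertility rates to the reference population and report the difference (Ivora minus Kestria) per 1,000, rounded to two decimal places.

Age-specific rates per 1,000 for Ivora: 7.185, 116.098, 127.250, 8.493.
For Kestria: 4.945, 133.612, 127.780, 9.907.
Standard weights: 0.13, 0.61, 0.15, 0.11.
Ivora: 0.1300×7.185 + 0.6100×116.098 + 0.1500×127.250 + 0.1100×8.493 = 91.7757 per 1,000.
Kestria: 0.1300×4.945 + 0.6100×133.612 + 0.1500×127.780 + 0.1100×9.907 = 102.4028 per 1,000.
Difference = 91.7757 − 102.4028 = -10.6271.

-10.63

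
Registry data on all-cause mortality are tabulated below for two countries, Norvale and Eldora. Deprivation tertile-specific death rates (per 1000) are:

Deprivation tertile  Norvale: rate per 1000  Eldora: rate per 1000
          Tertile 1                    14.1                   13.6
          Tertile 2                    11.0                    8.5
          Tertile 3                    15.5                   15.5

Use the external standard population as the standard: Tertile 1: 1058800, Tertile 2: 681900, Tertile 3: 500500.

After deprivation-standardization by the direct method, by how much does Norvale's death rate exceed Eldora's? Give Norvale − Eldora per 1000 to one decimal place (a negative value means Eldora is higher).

1.0

Standard total = 2241200; weights = 0.4724, 0.3043, 0.2233.
Norvale: 0.4724×14.1 + 0.3043×11.0 + 0.2233×15.5 = 13.4694 per 1000.
Eldora: 0.4724×13.6 + 0.3043×8.5 + 0.2233×15.5 = 12.4726 per 1000.
Difference = 13.4694 − 12.4726 = 0.9969.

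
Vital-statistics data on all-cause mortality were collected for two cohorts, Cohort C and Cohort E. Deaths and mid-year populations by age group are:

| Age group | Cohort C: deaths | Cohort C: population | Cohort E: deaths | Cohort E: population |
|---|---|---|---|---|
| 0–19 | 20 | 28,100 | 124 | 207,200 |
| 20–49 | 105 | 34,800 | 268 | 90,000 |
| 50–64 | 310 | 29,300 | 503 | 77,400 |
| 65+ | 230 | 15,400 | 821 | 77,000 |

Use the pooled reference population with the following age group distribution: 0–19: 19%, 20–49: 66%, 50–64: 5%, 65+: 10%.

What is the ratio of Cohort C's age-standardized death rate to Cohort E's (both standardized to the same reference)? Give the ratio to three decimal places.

1.196

Age-specific rates per 100,000 for Cohort C: 71.17, 301.72, 1058.02, 1493.51.
For Cohort E: 59.85, 297.78, 649.87, 1066.23.
Standard weights: 0.19, 0.66, 0.05, 0.10.
Cohort C: 0.1900×71.17 + 0.6600×301.72 + 0.0500×1058.02 + 0.1000×1493.51 = 414.9127 per 100,000.
Cohort E: 0.1900×59.85 + 0.6600×297.78 + 0.0500×649.87 + 0.1000×1066.23 = 347.0209 per 100,000.
Ratio = 414.9127 ÷ 347.0209 = 1.19564.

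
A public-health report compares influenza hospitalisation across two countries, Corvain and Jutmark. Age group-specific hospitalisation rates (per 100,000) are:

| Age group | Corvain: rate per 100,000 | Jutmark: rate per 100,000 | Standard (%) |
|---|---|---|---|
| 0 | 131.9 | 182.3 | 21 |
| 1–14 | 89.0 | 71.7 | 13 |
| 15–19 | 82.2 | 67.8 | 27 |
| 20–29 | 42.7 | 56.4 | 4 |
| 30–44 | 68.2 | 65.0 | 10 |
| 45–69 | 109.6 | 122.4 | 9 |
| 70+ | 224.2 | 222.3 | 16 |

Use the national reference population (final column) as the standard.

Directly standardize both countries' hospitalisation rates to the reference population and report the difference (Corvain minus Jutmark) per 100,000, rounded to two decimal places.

Standard weights: 0.21, 0.13, 0.27, 0.04, 0.10, 0.09, 0.16.
Corvain: 0.2100×131.9 + 0.1300×89.0 + 0.2700×82.2 + 0.0400×42.7 + 0.1000×68.2 + 0.0900×109.6 + 0.1600×224.2 = 115.7270 per 100,000.
Jutmark: 0.2100×182.3 + 0.1300×71.7 + 0.2700×67.8 + 0.0400×56.4 + 0.1000×65.0 + 0.0900×122.4 + 0.1600×222.3 = 121.2500 per 100,000.
Difference = 115.7270 − 121.2500 = -5.5230.

-5.52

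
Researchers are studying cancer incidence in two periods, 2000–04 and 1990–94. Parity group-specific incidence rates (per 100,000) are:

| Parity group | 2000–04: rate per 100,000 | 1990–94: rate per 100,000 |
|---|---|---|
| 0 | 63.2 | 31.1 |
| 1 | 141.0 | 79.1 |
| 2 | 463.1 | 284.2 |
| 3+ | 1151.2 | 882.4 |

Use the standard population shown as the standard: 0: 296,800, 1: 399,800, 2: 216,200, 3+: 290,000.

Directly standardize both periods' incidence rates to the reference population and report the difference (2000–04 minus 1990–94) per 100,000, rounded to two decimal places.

Standard total = 1,202,800; weights = 0.2468, 0.3324, 0.1797, 0.2411.
2000–04: 0.2468×63.2 + 0.3324×141.0 + 0.1797×463.1 + 0.2411×1151.2 = 423.2622 per 100,000.
1990–94: 0.2468×31.1 + 0.3324×79.1 + 0.1797×284.2 + 0.2411×882.4 = 297.8007 per 100,000.
Difference = 423.2622 − 297.8007 = 125.4615.

125.46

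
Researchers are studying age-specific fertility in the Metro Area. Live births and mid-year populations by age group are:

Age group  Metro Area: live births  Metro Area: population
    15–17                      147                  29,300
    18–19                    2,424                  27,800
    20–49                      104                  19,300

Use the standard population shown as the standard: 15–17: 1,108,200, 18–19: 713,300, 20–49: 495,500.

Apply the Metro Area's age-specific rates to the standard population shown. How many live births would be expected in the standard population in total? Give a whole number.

70426

Age-specific rates per 1,000 for the Metro Area: 5.017, 87.194, 5.389.
Expected live births = Σ (standard pop × age-specific rate ÷ 1,000)
= 1,108,200×5.017/1,000 + 713,300×87.194/1,000 + 495,500×5.389/1,000
= 5559.91 + 62195.65 + 2670.05 = 70425.62.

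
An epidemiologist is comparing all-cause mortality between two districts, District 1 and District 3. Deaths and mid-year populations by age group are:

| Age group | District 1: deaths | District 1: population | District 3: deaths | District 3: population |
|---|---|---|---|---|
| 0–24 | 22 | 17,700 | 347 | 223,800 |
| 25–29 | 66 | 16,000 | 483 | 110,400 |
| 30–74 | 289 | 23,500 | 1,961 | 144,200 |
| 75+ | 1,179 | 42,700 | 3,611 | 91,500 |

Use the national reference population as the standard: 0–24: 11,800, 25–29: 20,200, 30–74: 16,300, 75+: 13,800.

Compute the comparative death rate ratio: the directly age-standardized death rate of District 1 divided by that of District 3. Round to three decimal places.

Age-specific rates per 1,000 for District 1: 1.243, 4.125, 12.298, 27.611.
For District 3: 1.550, 4.375, 13.599, 39.464.
Standard total = 62,100; weights = 0.1900, 0.3253, 0.2625, 0.2222.
District 1: 0.1900×1.243 + 0.3253×4.125 + 0.2625×12.298 + 0.2222×27.611 = 10.9417 per 1,000.
District 3: 0.1900×1.550 + 0.3253×4.375 + 0.2625×13.599 + 0.2222×39.464 = 14.0571 per 1,000.
Ratio = 10.9417 ÷ 14.0571 = 0.77838.

0.778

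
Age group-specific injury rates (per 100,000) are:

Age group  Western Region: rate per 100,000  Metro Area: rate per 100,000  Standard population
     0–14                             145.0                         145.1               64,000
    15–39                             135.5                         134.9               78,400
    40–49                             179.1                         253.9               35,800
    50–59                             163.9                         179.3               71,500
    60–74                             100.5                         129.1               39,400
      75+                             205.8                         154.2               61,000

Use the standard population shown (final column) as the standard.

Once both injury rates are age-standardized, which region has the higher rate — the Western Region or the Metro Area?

Metro Area

Standard total = 350,100; weights = 0.1828, 0.2239, 0.1023, 0.2042, 0.1125, 0.1742.
The Western Region: 0.1828×145.0 + 0.2239×135.5 + 0.1023×179.1 + 0.2042×163.9 + 0.1125×100.5 + 0.1742×205.8 = 155.8050 per 100,000.
The Metro Area: 0.1828×145.1 + 0.2239×134.9 + 0.1023×253.9 + 0.2042×179.3 + 0.1125×129.1 + 0.1742×154.2 = 160.7109 per 100,000.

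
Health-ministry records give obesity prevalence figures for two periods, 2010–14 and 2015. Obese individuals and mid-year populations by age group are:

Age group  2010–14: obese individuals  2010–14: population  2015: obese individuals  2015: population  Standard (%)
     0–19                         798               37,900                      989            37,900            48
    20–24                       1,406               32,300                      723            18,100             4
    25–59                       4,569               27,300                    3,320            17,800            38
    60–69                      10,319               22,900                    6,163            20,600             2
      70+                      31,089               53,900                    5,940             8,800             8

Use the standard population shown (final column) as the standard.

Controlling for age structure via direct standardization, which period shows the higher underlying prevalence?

2015

Age-specific rates per 1,000 for 2010–14: 21.055, 43.529, 167.363, 450.611, 576.790.
For 2015: 26.095, 39.945, 186.517, 299.175, 675.000.
Standard weights: 0.48, 0.04, 0.38, 0.02, 0.08.
2010–14: 0.4800×21.055 + 0.0400×43.529 + 0.3800×167.363 + 0.0200×450.611 + 0.0800×576.790 = 130.6010 per 1,000.
2015: 0.4800×26.095 + 0.0400×39.945 + 0.3800×186.517 + 0.0200×299.175 + 0.0800×675.000 = 144.9833 per 1,000.
The crude rates (276.43 vs 166.04) would put 2010–14 higher, but that reflects its age composition; once standardized to a common age structure, 2015 has the higher underlying rate.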